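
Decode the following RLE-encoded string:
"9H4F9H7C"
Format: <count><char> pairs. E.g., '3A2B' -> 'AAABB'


Expanding each <count><char> pair:
  9H -> 'HHHHHHHHH'
  4F -> 'FFFF'
  9H -> 'HHHHHHHHH'
  7C -> 'CCCCCCC'

Decoded = HHHHHHHHHFFFFHHHHHHHHHCCCCCCC


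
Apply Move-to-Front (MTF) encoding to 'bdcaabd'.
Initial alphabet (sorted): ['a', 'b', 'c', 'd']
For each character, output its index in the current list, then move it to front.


MTF encoding:
'b': index 1 in ['a', 'b', 'c', 'd'] -> ['b', 'a', 'c', 'd']
'd': index 3 in ['b', 'a', 'c', 'd'] -> ['d', 'b', 'a', 'c']
'c': index 3 in ['d', 'b', 'a', 'c'] -> ['c', 'd', 'b', 'a']
'a': index 3 in ['c', 'd', 'b', 'a'] -> ['a', 'c', 'd', 'b']
'a': index 0 in ['a', 'c', 'd', 'b'] -> ['a', 'c', 'd', 'b']
'b': index 3 in ['a', 'c', 'd', 'b'] -> ['b', 'a', 'c', 'd']
'd': index 3 in ['b', 'a', 'c', 'd'] -> ['d', 'b', 'a', 'c']


Output: [1, 3, 3, 3, 0, 3, 3]


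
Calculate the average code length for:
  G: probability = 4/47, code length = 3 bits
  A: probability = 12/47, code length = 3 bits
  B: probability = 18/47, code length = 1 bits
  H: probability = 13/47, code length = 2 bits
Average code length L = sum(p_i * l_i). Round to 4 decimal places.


Weighted contributions p_i * l_i:
  G: (4/47) * 3 = 12/47
  A: (12/47) * 3 = 36/47
  B: (18/47) * 1 = 18/47
  H: (13/47) * 2 = 26/47
Sum = (12 + 36 + 18 + 26)/47 = 92/47

L = 92/47 = 1.9574 bits/symbol


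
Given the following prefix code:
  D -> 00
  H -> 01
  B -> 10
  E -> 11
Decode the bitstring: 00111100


Decoding step by step:
Bits 00 -> D
Bits 11 -> E
Bits 11 -> E
Bits 00 -> D


Decoded message: DEED


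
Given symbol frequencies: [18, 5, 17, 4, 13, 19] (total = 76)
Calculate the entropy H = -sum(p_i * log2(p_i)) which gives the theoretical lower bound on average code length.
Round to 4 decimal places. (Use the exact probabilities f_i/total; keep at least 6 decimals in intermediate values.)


Per-symbol terms -p_i * log2(p_i) with p_i = f_i/76:
  p = 18/76 = 0.236842: log2(p) = -2.078003, -p*log2(p) = 0.492158
  p = 5/76 = 0.065789: log2(p) = -3.925999, -p*log2(p) = 0.258289
  p = 17/76 = 0.223684: log2(p) = -2.160465, -p*log2(p) = 0.483262
  p = 4/76 = 0.052632: log2(p) = -4.247928, -p*log2(p) = 0.223575
  p = 13/76 = 0.171053: log2(p) = -2.547488, -p*log2(p) = 0.435754
  p = 19/76 = 0.250000: log2(p) = -2.000000, -p*log2(p) = 0.500000
H = 0.492158 + 0.258289 + 0.483262 + 0.223575 + 0.435754 + 0.500000 = 2.393038

H = 2.393 bits/symbol


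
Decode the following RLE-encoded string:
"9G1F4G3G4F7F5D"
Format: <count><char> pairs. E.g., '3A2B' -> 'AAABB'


Expanding each <count><char> pair:
  9G -> 'GGGGGGGGG'
  1F -> 'F'
  4G -> 'GGGG'
  3G -> 'GGG'
  4F -> 'FFFF'
  7F -> 'FFFFFFF'
  5D -> 'DDDDD'

Decoded = GGGGGGGGGFGGGGGGGFFFFFFFFFFFDDDDD


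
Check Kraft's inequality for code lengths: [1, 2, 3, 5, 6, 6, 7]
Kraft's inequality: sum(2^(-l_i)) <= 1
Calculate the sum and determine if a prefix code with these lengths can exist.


Sum = 2^(-1) + 2^(-2) + 2^(-3) + 2^(-5) + 2^(-6) + 2^(-6) + 2^(-7)
    = 0.5 + 0.25 + 0.125 + 0.03125 + 0.015625 + 0.015625 + 0.0078125
    = 121/128 = 0.9453125
Since 0.9453125 <= 1, Kraft's inequality IS satisfied.
A prefix code with these lengths CAN exist.

Kraft sum = 0.9453125. Satisfied.


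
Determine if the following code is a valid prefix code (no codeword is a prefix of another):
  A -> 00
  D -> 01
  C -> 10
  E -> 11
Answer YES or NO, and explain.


Checking each pair (does one codeword prefix another?):
  A='00' vs D='01': no prefix
  A='00' vs C='10': no prefix
  A='00' vs E='11': no prefix
  D='01' vs A='00': no prefix
  D='01' vs C='10': no prefix
  D='01' vs E='11': no prefix
  C='10' vs A='00': no prefix
  C='10' vs D='01': no prefix
  C='10' vs E='11': no prefix
  E='11' vs A='00': no prefix
  E='11' vs D='01': no prefix
  E='11' vs C='10': no prefix
No violation found over all pairs.

YES -- this is a valid prefix code. No codeword is a prefix of any other codeword.


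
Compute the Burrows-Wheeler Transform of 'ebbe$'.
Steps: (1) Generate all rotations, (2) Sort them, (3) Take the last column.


Rotations (sorted):
  0: $ebbe -> last char: e
  1: bbe$e -> last char: e
  2: be$eb -> last char: b
  3: e$ebb -> last char: b
  4: ebbe$ -> last char: $


BWT = eebb$


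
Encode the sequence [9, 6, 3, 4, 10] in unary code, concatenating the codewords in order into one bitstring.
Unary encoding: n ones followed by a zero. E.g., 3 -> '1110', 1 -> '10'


Encode each number as n ones followed by a terminating 0:
  9 -> 1111111110 (10 bits)
  6 -> 1111110 (7 bits)
  3 -> 1110 (4 bits)
  4 -> 11110 (5 bits)
  10 -> 11111111110 (11 bits)
Total length = 10 + 7 + 4 + 5 + 11 = 37 bits.

Unary([9, 6, 3, 4, 10]) = 1111111110111111011101111011111111110 (37 bits)


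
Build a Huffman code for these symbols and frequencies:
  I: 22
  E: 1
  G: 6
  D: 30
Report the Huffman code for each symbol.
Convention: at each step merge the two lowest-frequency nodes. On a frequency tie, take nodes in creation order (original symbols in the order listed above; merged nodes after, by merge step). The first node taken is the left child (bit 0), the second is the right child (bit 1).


Huffman tree construction:
Step 1: Merge E(1) + G(6) = 7
Step 2: Merge (E+G)(7) + I(22) = 29
Step 3: Merge ((E+G)+I)(29) + D(30) = 59
Read each symbol's code off the tree from the root (left child = 0, right child = 1).

Codes:
  I: 01 (length 2)
  E: 000 (length 3)
  G: 001 (length 3)
  D: 1 (length 1)
Average code length: 95/59 = 1.6102 bits/symbol


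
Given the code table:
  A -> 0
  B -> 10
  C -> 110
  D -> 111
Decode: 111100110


Decoding:
111 -> D
10 -> B
0 -> A
110 -> C


Result: DBAC


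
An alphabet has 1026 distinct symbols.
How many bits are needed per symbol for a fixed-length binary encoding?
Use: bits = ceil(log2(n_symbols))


log2(1026) = 10.0028
Bracket: 2^10 = 1024 < 1026 <= 2^11 = 2048
So ceil(log2(1026)) = 11

bits = ceil(log2(1026)) = ceil(10.0028) = 11 bits


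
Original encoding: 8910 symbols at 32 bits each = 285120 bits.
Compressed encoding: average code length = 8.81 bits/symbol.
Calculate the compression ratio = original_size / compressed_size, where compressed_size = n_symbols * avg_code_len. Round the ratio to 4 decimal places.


original_size = n_symbols * orig_bits = 8910 * 32 = 285120 bits
compressed_size = n_symbols * avg_code_len = 8910 * 8.81 = 78497.1 bits
ratio = original_size / compressed_size = 285120 / 78497.1 = 3.6322

Compression ratio = 3.6322


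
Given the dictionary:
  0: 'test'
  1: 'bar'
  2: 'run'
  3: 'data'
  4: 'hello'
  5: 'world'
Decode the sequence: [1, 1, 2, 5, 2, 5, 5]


Look up each index in the dictionary:
  1 -> 'bar'
  1 -> 'bar'
  2 -> 'run'
  5 -> 'world'
  2 -> 'run'
  5 -> 'world'
  5 -> 'world'

Decoded: "bar bar run world run world world"


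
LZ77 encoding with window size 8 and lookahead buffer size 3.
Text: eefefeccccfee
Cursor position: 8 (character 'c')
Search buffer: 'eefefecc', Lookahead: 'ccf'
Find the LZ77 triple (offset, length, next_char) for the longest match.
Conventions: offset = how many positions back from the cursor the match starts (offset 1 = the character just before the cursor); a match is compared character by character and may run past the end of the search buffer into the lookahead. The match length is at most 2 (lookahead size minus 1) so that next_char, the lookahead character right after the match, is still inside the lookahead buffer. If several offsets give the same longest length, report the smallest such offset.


Try each offset into the search buffer:
  offset=1 (pos 7, char 'c'): match length 2
  offset=2 (pos 6, char 'c'): match length 2
  offset=3 (pos 5, char 'e'): match length 0
  offset=4 (pos 4, char 'f'): match length 0
  offset=5 (pos 3, char 'e'): match length 0
  offset=6 (pos 2, char 'f'): match length 0
  offset=7 (pos 1, char 'e'): match length 0
  offset=8 (pos 0, char 'e'): match length 0
Longest match has length 2, found at offsets 1, 2; take the smallest, offset 1.
next_char = character at position 8 + 2 = 10 -> 'f'

Best match: offset=1, length=2 (matching 'cc' starting at position 7)
LZ77 triple: (1, 2, 'f')


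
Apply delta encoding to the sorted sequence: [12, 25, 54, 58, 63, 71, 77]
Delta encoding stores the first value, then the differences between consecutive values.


First value: 12
Deltas:
  25 - 12 = 13
  54 - 25 = 29
  58 - 54 = 4
  63 - 58 = 5
  71 - 63 = 8
  77 - 71 = 6


Delta encoded: [12, 13, 29, 4, 5, 8, 6]


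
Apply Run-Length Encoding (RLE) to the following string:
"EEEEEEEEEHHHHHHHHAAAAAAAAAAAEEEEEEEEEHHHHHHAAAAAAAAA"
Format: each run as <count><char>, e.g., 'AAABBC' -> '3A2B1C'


Scanning runs left to right:
  i=0: run of 'E' x 9 -> '9E'
  i=9: run of 'H' x 8 -> '8H'
  i=17: run of 'A' x 11 -> '11A'
  i=28: run of 'E' x 9 -> '9E'
  i=37: run of 'H' x 6 -> '6H'
  i=43: run of 'A' x 9 -> '9A'

RLE = 9E8H11A9E6H9A


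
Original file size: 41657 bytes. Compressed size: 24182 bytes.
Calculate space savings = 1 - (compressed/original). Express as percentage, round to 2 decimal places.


ratio = compressed/original = 24182/41657 = 0.580503
savings = 1 - ratio = 1 - 0.580503 = 0.419497
as a percentage: 0.419497 * 100 = 41.95%

Space savings = 1 - 24182/41657 = 41.95%


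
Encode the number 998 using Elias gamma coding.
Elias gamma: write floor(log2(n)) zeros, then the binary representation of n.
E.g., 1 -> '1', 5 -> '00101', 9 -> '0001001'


num_bits = floor(log2(998)) + 1 = 10
leading_zeros = num_bits - 1 = 9
binary(998) = 1111100110

Elias gamma(998) = '000000000' + '1111100110' = 0000000001111100110 (19 bits)


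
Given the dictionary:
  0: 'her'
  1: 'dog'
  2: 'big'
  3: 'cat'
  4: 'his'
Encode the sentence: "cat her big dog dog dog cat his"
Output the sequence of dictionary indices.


Look up each word in the dictionary:
  'cat' -> 3
  'her' -> 0
  'big' -> 2
  'dog' -> 1
  'dog' -> 1
  'dog' -> 1
  'cat' -> 3
  'his' -> 4

Encoded: [3, 0, 2, 1, 1, 1, 3, 4]


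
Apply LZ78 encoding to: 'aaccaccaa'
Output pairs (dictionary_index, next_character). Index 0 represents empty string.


LZ78 encoding steps:
Dictionary: {0: ''}
Step 1: w='' (idx 0), next='a' -> output (0, 'a'), add 'a' as idx 1
Step 2: w='a' (idx 1), next='c' -> output (1, 'c'), add 'ac' as idx 2
Step 3: w='' (idx 0), next='c' -> output (0, 'c'), add 'c' as idx 3
Step 4: w='ac' (idx 2), next='c' -> output (2, 'c'), add 'acc' as idx 4
Step 5: w='a' (idx 1), next='a' -> output (1, 'a'), add 'aa' as idx 5


Encoded: [(0, 'a'), (1, 'c'), (0, 'c'), (2, 'c'), (1, 'a')]


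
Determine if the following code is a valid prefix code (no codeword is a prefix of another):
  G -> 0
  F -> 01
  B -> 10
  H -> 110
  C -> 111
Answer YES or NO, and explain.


Checking each pair (does one codeword prefix another?):
  G='0' vs F='01': prefix -- VIOLATION

NO -- this is NOT a valid prefix code. G (0) is a prefix of F (01).


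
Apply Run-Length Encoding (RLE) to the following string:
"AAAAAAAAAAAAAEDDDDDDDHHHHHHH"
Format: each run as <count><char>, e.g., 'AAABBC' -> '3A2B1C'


Scanning runs left to right:
  i=0: run of 'A' x 13 -> '13A'
  i=13: run of 'E' x 1 -> '1E'
  i=14: run of 'D' x 7 -> '7D'
  i=21: run of 'H' x 7 -> '7H'

RLE = 13A1E7D7H


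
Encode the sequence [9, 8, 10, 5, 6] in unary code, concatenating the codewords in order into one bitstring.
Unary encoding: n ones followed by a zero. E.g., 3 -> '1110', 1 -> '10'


Encode each number as n ones followed by a terminating 0:
  9 -> 1111111110 (10 bits)
  8 -> 111111110 (9 bits)
  10 -> 11111111110 (11 bits)
  5 -> 111110 (6 bits)
  6 -> 1111110 (7 bits)
Total length = 10 + 9 + 11 + 6 + 7 = 43 bits.

Unary([9, 8, 10, 5, 6]) = 1111111110111111110111111111101111101111110 (43 bits)


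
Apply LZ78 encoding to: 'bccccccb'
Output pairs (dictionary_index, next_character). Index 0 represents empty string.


LZ78 encoding steps:
Dictionary: {0: ''}
Step 1: w='' (idx 0), next='b' -> output (0, 'b'), add 'b' as idx 1
Step 2: w='' (idx 0), next='c' -> output (0, 'c'), add 'c' as idx 2
Step 3: w='c' (idx 2), next='c' -> output (2, 'c'), add 'cc' as idx 3
Step 4: w='cc' (idx 3), next='c' -> output (3, 'c'), add 'ccc' as idx 4
Step 5: w='b' (idx 1), end of input -> output (1, '')


Encoded: [(0, 'b'), (0, 'c'), (2, 'c'), (3, 'c'), (1, '')]


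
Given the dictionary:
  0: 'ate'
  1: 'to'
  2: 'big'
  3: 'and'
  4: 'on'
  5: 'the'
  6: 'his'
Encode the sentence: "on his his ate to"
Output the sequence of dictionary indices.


Look up each word in the dictionary:
  'on' -> 4
  'his' -> 6
  'his' -> 6
  'ate' -> 0
  'to' -> 1

Encoded: [4, 6, 6, 0, 1]


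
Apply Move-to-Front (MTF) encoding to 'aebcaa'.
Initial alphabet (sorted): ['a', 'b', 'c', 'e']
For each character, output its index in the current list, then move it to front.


MTF encoding:
'a': index 0 in ['a', 'b', 'c', 'e'] -> ['a', 'b', 'c', 'e']
'e': index 3 in ['a', 'b', 'c', 'e'] -> ['e', 'a', 'b', 'c']
'b': index 2 in ['e', 'a', 'b', 'c'] -> ['b', 'e', 'a', 'c']
'c': index 3 in ['b', 'e', 'a', 'c'] -> ['c', 'b', 'e', 'a']
'a': index 3 in ['c', 'b', 'e', 'a'] -> ['a', 'c', 'b', 'e']
'a': index 0 in ['a', 'c', 'b', 'e'] -> ['a', 'c', 'b', 'e']


Output: [0, 3, 2, 3, 3, 0]


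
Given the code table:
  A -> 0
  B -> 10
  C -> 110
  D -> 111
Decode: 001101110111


Decoding:
0 -> A
0 -> A
110 -> C
111 -> D
0 -> A
111 -> D


Result: AACDAD


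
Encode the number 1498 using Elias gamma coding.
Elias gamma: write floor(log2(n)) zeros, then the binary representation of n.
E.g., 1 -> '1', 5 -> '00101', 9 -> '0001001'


num_bits = floor(log2(1498)) + 1 = 11
leading_zeros = num_bits - 1 = 10
binary(1498) = 10111011010

Elias gamma(1498) = '0000000000' + '10111011010' = 000000000010111011010 (21 bits)


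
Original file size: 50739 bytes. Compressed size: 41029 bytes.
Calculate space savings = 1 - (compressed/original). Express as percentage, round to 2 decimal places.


ratio = compressed/original = 41029/50739 = 0.808628
savings = 1 - ratio = 1 - 0.808628 = 0.191372
as a percentage: 0.191372 * 100 = 19.14%

Space savings = 1 - 41029/50739 = 19.14%


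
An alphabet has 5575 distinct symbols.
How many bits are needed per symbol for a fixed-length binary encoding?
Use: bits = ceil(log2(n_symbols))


log2(5575) = 12.4448
Bracket: 2^12 = 4096 < 5575 <= 2^13 = 8192
So ceil(log2(5575)) = 13

bits = ceil(log2(5575)) = ceil(12.4448) = 13 bits


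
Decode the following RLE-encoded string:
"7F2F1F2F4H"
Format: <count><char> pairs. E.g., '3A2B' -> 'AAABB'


Expanding each <count><char> pair:
  7F -> 'FFFFFFF'
  2F -> 'FF'
  1F -> 'F'
  2F -> 'FF'
  4H -> 'HHHH'

Decoded = FFFFFFFFFFFFHHHH


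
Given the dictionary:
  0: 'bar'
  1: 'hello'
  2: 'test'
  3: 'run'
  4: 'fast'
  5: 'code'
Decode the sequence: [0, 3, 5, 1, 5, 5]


Look up each index in the dictionary:
  0 -> 'bar'
  3 -> 'run'
  5 -> 'code'
  1 -> 'hello'
  5 -> 'code'
  5 -> 'code'

Decoded: "bar run code hello code code"


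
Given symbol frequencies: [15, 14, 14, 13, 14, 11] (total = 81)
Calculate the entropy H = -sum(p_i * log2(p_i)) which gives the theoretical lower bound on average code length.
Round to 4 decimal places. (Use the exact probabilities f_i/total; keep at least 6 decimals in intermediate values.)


Per-symbol terms -p_i * log2(p_i) with p_i = f_i/81:
  p = 15/81 = 0.185185: log2(p) = -2.432959, -p*log2(p) = 0.450548
  p = 14/81 = 0.172840: log2(p) = -2.532495, -p*log2(p) = 0.437715
  p = 14/81 = 0.172840: log2(p) = -2.532495, -p*log2(p) = 0.437715
  p = 13/81 = 0.160494: log2(p) = -2.639410, -p*log2(p) = 0.423609
  p = 14/81 = 0.172840: log2(p) = -2.532495, -p*log2(p) = 0.437715
  p = 11/81 = 0.135802: log2(p) = -2.880418, -p*log2(p) = 0.391168
H = 0.450548 + 0.437715 + 0.437715 + 0.423609 + 0.437715 + 0.391168 = 2.578470

H = 2.5785 bits/symbol


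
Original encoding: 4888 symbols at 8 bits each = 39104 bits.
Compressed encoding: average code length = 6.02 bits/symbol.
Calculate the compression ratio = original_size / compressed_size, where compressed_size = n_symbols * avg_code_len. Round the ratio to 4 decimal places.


original_size = n_symbols * orig_bits = 4888 * 8 = 39104 bits
compressed_size = n_symbols * avg_code_len = 4888 * 6.02 = 29425.76 bits
ratio = original_size / compressed_size = 39104 / 29425.76 = 1.3289

Compression ratio = 1.3289


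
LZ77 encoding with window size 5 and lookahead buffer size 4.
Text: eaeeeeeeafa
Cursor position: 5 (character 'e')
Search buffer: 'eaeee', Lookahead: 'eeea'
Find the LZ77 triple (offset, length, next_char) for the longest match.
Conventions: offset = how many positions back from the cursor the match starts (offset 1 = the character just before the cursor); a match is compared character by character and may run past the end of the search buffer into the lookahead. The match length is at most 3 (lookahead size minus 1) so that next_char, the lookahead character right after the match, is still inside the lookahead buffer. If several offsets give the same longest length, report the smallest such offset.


Try each offset into the search buffer:
  offset=1 (pos 4, char 'e'): match length 3
  offset=2 (pos 3, char 'e'): match length 3
  offset=3 (pos 2, char 'e'): match length 3
  offset=4 (pos 1, char 'a'): match length 0
  offset=5 (pos 0, char 'e'): match length 1
Longest match has length 3, found at offsets 1, 2, 3; take the smallest, offset 1.
next_char = character at position 5 + 3 = 8 -> 'a'

Best match: offset=1, length=3 (matching 'eee' starting at position 4)
LZ77 triple: (1, 3, 'a')


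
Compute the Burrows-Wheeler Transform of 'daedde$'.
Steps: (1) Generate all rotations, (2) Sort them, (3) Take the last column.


Rotations (sorted):
  0: $daedde -> last char: e
  1: aedde$d -> last char: d
  2: daedde$ -> last char: $
  3: dde$dae -> last char: e
  4: de$daed -> last char: d
  5: e$daedd -> last char: d
  6: edde$da -> last char: a


BWT = ed$edda


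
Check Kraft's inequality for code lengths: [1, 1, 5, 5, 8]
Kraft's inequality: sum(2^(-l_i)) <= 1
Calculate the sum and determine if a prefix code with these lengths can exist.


Sum = 2^(-1) + 2^(-1) + 2^(-5) + 2^(-5) + 2^(-8)
    = 0.5 + 0.5 + 0.03125 + 0.03125 + 0.00390625
    = 273/256 = 1.06640625
Since 1.06640625 > 1, Kraft's inequality is NOT satisfied.
A prefix code with these lengths CANNOT exist.

Kraft sum = 1.06640625. Not satisfied.


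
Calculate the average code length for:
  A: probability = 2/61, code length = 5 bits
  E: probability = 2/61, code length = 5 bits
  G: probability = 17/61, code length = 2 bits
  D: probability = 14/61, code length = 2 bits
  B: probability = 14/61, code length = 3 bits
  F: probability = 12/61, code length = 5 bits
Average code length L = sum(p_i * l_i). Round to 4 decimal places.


Weighted contributions p_i * l_i:
  A: (2/61) * 5 = 10/61
  E: (2/61) * 5 = 10/61
  G: (17/61) * 2 = 34/61
  D: (14/61) * 2 = 28/61
  B: (14/61) * 3 = 42/61
  F: (12/61) * 5 = 60/61
Sum = (10 + 10 + 34 + 28 + 42 + 60)/61 = 184/61

L = 184/61 = 3.0164 bits/symbol


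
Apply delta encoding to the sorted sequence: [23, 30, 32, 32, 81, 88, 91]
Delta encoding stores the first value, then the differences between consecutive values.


First value: 23
Deltas:
  30 - 23 = 7
  32 - 30 = 2
  32 - 32 = 0
  81 - 32 = 49
  88 - 81 = 7
  91 - 88 = 3


Delta encoded: [23, 7, 2, 0, 49, 7, 3]


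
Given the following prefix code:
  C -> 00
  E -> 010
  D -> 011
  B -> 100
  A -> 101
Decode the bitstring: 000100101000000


Decoding step by step:
Bits 00 -> C
Bits 010 -> E
Bits 010 -> E
Bits 100 -> B
Bits 00 -> C
Bits 00 -> C


Decoded message: CEEBCC


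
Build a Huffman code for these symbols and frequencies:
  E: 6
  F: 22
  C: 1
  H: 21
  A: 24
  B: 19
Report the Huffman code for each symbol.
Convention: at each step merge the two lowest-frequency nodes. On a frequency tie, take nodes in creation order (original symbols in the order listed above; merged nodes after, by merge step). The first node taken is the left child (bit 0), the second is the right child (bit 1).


Huffman tree construction:
Step 1: Merge C(1) + E(6) = 7
Step 2: Merge (C+E)(7) + B(19) = 26
Step 3: Merge H(21) + F(22) = 43
Step 4: Merge A(24) + ((C+E)+B)(26) = 50
Step 5: Merge (H+F)(43) + (A+((C+E)+B))(50) = 93
Read each symbol's code off the tree from the root (left child = 0, right child = 1).

Codes:
  E: 1101 (length 4)
  F: 01 (length 2)
  C: 1100 (length 4)
  H: 00 (length 2)
  A: 10 (length 2)
  B: 111 (length 3)
Average code length: 219/93 = 2.3548 bits/symbol


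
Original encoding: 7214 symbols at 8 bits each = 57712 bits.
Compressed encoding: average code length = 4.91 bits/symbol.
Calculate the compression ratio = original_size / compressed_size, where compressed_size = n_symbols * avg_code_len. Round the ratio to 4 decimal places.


original_size = n_symbols * orig_bits = 7214 * 8 = 57712 bits
compressed_size = n_symbols * avg_code_len = 7214 * 4.91 = 35420.74 bits
ratio = original_size / compressed_size = 57712 / 35420.74 = 1.6293

Compression ratio = 1.6293


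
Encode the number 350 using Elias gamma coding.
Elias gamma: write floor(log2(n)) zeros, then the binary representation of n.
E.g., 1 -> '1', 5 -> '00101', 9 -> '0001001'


num_bits = floor(log2(350)) + 1 = 9
leading_zeros = num_bits - 1 = 8
binary(350) = 101011110

Elias gamma(350) = '00000000' + '101011110' = 00000000101011110 (17 bits)


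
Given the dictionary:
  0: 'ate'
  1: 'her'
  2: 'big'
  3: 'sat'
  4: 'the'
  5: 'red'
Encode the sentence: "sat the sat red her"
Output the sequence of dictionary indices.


Look up each word in the dictionary:
  'sat' -> 3
  'the' -> 4
  'sat' -> 3
  'red' -> 5
  'her' -> 1

Encoded: [3, 4, 3, 5, 1]


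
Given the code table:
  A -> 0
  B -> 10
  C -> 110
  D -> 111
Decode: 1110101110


Decoding:
111 -> D
0 -> A
10 -> B
111 -> D
0 -> A


Result: DABDA


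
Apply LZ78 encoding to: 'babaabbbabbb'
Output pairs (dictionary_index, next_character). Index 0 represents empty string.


LZ78 encoding steps:
Dictionary: {0: ''}
Step 1: w='' (idx 0), next='b' -> output (0, 'b'), add 'b' as idx 1
Step 2: w='' (idx 0), next='a' -> output (0, 'a'), add 'a' as idx 2
Step 3: w='b' (idx 1), next='a' -> output (1, 'a'), add 'ba' as idx 3
Step 4: w='a' (idx 2), next='b' -> output (2, 'b'), add 'ab' as idx 4
Step 5: w='b' (idx 1), next='b' -> output (1, 'b'), add 'bb' as idx 5
Step 6: w='ab' (idx 4), next='b' -> output (4, 'b'), add 'abb' as idx 6
Step 7: w='b' (idx 1), end of input -> output (1, '')


Encoded: [(0, 'b'), (0, 'a'), (1, 'a'), (2, 'b'), (1, 'b'), (4, 'b'), (1, '')]


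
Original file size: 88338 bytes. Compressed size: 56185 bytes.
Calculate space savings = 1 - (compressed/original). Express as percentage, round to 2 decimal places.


ratio = compressed/original = 56185/88338 = 0.636023
savings = 1 - ratio = 1 - 0.636023 = 0.363977
as a percentage: 0.363977 * 100 = 36.4%

Space savings = 1 - 56185/88338 = 36.4%


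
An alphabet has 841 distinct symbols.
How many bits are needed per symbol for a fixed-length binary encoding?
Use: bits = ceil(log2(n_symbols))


log2(841) = 9.716
Bracket: 2^9 = 512 < 841 <= 2^10 = 1024
So ceil(log2(841)) = 10

bits = ceil(log2(841)) = ceil(9.716) = 10 bits


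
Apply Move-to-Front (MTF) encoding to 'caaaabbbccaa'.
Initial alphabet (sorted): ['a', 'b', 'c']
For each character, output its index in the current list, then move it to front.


MTF encoding:
'c': index 2 in ['a', 'b', 'c'] -> ['c', 'a', 'b']
'a': index 1 in ['c', 'a', 'b'] -> ['a', 'c', 'b']
'a': index 0 in ['a', 'c', 'b'] -> ['a', 'c', 'b']
'a': index 0 in ['a', 'c', 'b'] -> ['a', 'c', 'b']
'a': index 0 in ['a', 'c', 'b'] -> ['a', 'c', 'b']
'b': index 2 in ['a', 'c', 'b'] -> ['b', 'a', 'c']
'b': index 0 in ['b', 'a', 'c'] -> ['b', 'a', 'c']
'b': index 0 in ['b', 'a', 'c'] -> ['b', 'a', 'c']
'c': index 2 in ['b', 'a', 'c'] -> ['c', 'b', 'a']
'c': index 0 in ['c', 'b', 'a'] -> ['c', 'b', 'a']
'a': index 2 in ['c', 'b', 'a'] -> ['a', 'c', 'b']
'a': index 0 in ['a', 'c', 'b'] -> ['a', 'c', 'b']


Output: [2, 1, 0, 0, 0, 2, 0, 0, 2, 0, 2, 0]


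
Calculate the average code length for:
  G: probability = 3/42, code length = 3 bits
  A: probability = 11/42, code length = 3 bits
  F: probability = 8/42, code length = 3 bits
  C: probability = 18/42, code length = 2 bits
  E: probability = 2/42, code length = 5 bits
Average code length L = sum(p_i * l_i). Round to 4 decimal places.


Weighted contributions p_i * l_i:
  G: (3/42) * 3 = 9/42
  A: (11/42) * 3 = 33/42
  F: (8/42) * 3 = 24/42
  C: (18/42) * 2 = 36/42
  E: (2/42) * 5 = 10/42
Sum = (9 + 33 + 24 + 36 + 10)/42 = 112/42

L = 112/42 = 2.6667 bits/symbol


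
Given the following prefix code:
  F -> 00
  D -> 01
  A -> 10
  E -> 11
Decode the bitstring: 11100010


Decoding step by step:
Bits 11 -> E
Bits 10 -> A
Bits 00 -> F
Bits 10 -> A


Decoded message: EAFA


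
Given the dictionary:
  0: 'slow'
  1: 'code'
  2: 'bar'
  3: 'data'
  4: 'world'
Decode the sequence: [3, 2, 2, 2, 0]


Look up each index in the dictionary:
  3 -> 'data'
  2 -> 'bar'
  2 -> 'bar'
  2 -> 'bar'
  0 -> 'slow'

Decoded: "data bar bar bar slow"


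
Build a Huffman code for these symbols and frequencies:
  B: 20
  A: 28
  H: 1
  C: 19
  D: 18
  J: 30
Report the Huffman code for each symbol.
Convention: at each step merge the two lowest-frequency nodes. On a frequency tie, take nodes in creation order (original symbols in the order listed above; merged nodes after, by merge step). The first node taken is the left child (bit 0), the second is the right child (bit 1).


Huffman tree construction:
Step 1: Merge H(1) + D(18) = 19
Step 2: Merge C(19) + (H+D)(19) = 38
Step 3: Merge B(20) + A(28) = 48
Step 4: Merge J(30) + (C+(H+D))(38) = 68
Step 5: Merge (B+A)(48) + (J+(C+(H+D)))(68) = 116
Read each symbol's code off the tree from the root (left child = 0, right child = 1).

Codes:
  B: 00 (length 2)
  A: 01 (length 2)
  H: 1110 (length 4)
  C: 110 (length 3)
  D: 1111 (length 4)
  J: 10 (length 2)
Average code length: 289/116 = 2.4914 bits/symbol


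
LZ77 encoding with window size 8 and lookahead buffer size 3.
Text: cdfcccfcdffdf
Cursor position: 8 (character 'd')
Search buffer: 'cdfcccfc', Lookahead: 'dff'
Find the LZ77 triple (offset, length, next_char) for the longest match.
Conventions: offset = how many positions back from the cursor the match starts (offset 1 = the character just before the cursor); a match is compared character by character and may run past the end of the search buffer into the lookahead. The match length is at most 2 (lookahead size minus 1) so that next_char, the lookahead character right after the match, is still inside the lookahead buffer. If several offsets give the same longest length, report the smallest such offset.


Try each offset into the search buffer:
  offset=1 (pos 7, char 'c'): match length 0
  offset=2 (pos 6, char 'f'): match length 0
  offset=3 (pos 5, char 'c'): match length 0
  offset=4 (pos 4, char 'c'): match length 0
  offset=5 (pos 3, char 'c'): match length 0
  offset=6 (pos 2, char 'f'): match length 0
  offset=7 (pos 1, char 'd'): match length 2
  offset=8 (pos 0, char 'c'): match length 0
Longest match has length 2 at offset 7.
next_char = character at position 8 + 2 = 10 -> 'f'

Best match: offset=7, length=2 (matching 'df' starting at position 1)
LZ77 triple: (7, 2, 'f')


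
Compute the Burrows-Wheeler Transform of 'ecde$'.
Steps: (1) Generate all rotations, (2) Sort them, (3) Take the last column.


Rotations (sorted):
  0: $ecde -> last char: e
  1: cde$e -> last char: e
  2: de$ec -> last char: c
  3: e$ecd -> last char: d
  4: ecde$ -> last char: $


BWT = eecd$


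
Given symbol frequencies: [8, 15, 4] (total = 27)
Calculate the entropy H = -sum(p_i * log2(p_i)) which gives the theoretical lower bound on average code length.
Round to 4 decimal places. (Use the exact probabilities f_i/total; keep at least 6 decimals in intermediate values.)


Per-symbol terms -p_i * log2(p_i) with p_i = f_i/27:
  p = 8/27 = 0.296296: log2(p) = -1.754888, -p*log2(p) = 0.519967
  p = 15/27 = 0.555556: log2(p) = -0.847997, -p*log2(p) = 0.471109
  p = 4/27 = 0.148148: log2(p) = -2.754888, -p*log2(p) = 0.408131
H = 0.519967 + 0.471109 + 0.408131 = 1.399207

H = 1.3992 bits/symbol


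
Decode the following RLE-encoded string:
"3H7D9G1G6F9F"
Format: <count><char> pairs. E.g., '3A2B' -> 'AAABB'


Expanding each <count><char> pair:
  3H -> 'HHH'
  7D -> 'DDDDDDD'
  9G -> 'GGGGGGGGG'
  1G -> 'G'
  6F -> 'FFFFFF'
  9F -> 'FFFFFFFFF'

Decoded = HHHDDDDDDDGGGGGGGGGGFFFFFFFFFFFFFFF


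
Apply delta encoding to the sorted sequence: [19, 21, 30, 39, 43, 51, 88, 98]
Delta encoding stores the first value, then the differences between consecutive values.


First value: 19
Deltas:
  21 - 19 = 2
  30 - 21 = 9
  39 - 30 = 9
  43 - 39 = 4
  51 - 43 = 8
  88 - 51 = 37
  98 - 88 = 10


Delta encoded: [19, 2, 9, 9, 4, 8, 37, 10]


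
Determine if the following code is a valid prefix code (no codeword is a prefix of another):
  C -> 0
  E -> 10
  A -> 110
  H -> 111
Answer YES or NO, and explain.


Checking each pair (does one codeword prefix another?):
  C='0' vs E='10': no prefix
  C='0' vs A='110': no prefix
  C='0' vs H='111': no prefix
  E='10' vs C='0': no prefix
  E='10' vs A='110': no prefix
  E='10' vs H='111': no prefix
  A='110' vs C='0': no prefix
  A='110' vs E='10': no prefix
  A='110' vs H='111': no prefix
  H='111' vs C='0': no prefix
  H='111' vs E='10': no prefix
  H='111' vs A='110': no prefix
No violation found over all pairs.

YES -- this is a valid prefix code. No codeword is a prefix of any other codeword.


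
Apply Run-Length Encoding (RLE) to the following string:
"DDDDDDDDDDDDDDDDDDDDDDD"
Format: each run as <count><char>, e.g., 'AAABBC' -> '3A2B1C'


Scanning runs left to right:
  i=0: run of 'D' x 23 -> '23D'

RLE = 23D


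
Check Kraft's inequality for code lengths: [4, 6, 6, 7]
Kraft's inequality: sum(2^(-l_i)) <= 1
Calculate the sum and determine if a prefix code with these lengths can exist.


Sum = 2^(-4) + 2^(-6) + 2^(-6) + 2^(-7)
    = 0.0625 + 0.015625 + 0.015625 + 0.0078125
    = 13/128 = 0.1015625
Since 0.1015625 <= 1, Kraft's inequality IS satisfied.
A prefix code with these lengths CAN exist.

Kraft sum = 0.1015625. Satisfied.


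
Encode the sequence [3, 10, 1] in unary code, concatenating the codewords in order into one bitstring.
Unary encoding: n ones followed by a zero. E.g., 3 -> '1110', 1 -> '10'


Encode each number as n ones followed by a terminating 0:
  3 -> 1110 (4 bits)
  10 -> 11111111110 (11 bits)
  1 -> 10 (2 bits)
Total length = 4 + 11 + 2 = 17 bits.

Unary([3, 10, 1]) = 11101111111111010 (17 bits)


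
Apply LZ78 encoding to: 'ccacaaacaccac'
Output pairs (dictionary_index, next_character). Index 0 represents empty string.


LZ78 encoding steps:
Dictionary: {0: ''}
Step 1: w='' (idx 0), next='c' -> output (0, 'c'), add 'c' as idx 1
Step 2: w='c' (idx 1), next='a' -> output (1, 'a'), add 'ca' as idx 2
Step 3: w='ca' (idx 2), next='a' -> output (2, 'a'), add 'caa' as idx 3
Step 4: w='' (idx 0), next='a' -> output (0, 'a'), add 'a' as idx 4
Step 5: w='ca' (idx 2), next='c' -> output (2, 'c'), add 'cac' as idx 5
Step 6: w='cac' (idx 5), end of input -> output (5, '')


Encoded: [(0, 'c'), (1, 'a'), (2, 'a'), (0, 'a'), (2, 'c'), (5, '')]


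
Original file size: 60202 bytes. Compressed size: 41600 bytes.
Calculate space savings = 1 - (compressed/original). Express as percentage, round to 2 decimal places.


ratio = compressed/original = 41600/60202 = 0.691007
savings = 1 - ratio = 1 - 0.691007 = 0.308993
as a percentage: 0.308993 * 100 = 30.9%

Space savings = 1 - 41600/60202 = 30.9%


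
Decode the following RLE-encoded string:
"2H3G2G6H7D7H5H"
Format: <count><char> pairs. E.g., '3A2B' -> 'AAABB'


Expanding each <count><char> pair:
  2H -> 'HH'
  3G -> 'GGG'
  2G -> 'GG'
  6H -> 'HHHHHH'
  7D -> 'DDDDDDD'
  7H -> 'HHHHHHH'
  5H -> 'HHHHH'

Decoded = HHGGGGGHHHHHHDDDDDDDHHHHHHHHHHHH


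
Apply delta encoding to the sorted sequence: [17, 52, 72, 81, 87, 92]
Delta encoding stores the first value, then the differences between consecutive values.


First value: 17
Deltas:
  52 - 17 = 35
  72 - 52 = 20
  81 - 72 = 9
  87 - 81 = 6
  92 - 87 = 5


Delta encoded: [17, 35, 20, 9, 6, 5]


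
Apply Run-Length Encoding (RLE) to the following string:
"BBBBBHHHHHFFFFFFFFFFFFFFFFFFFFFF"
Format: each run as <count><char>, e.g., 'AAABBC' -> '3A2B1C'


Scanning runs left to right:
  i=0: run of 'B' x 5 -> '5B'
  i=5: run of 'H' x 5 -> '5H'
  i=10: run of 'F' x 22 -> '22F'

RLE = 5B5H22F


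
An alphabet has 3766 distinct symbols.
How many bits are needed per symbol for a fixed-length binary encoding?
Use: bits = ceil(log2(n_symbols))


log2(3766) = 11.8788
Bracket: 2^11 = 2048 < 3766 <= 2^12 = 4096
So ceil(log2(3766)) = 12

bits = ceil(log2(3766)) = ceil(11.8788) = 12 bits


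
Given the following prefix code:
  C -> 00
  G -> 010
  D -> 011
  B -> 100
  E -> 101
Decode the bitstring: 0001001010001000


Decoding step by step:
Bits 00 -> C
Bits 010 -> G
Bits 010 -> G
Bits 100 -> B
Bits 010 -> G
Bits 00 -> C


Decoded message: CGGBGC


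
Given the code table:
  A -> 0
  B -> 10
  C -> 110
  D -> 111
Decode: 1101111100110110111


Decoding:
110 -> C
111 -> D
110 -> C
0 -> A
110 -> C
110 -> C
111 -> D


Result: CDCACCD


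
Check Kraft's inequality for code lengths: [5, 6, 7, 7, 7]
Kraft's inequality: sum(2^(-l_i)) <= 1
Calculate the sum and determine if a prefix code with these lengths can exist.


Sum = 2^(-5) + 2^(-6) + 2^(-7) + 2^(-7) + 2^(-7)
    = 0.03125 + 0.015625 + 0.0078125 + 0.0078125 + 0.0078125
    = 9/128 = 0.0703125
Since 0.0703125 <= 1, Kraft's inequality IS satisfied.
A prefix code with these lengths CAN exist.

Kraft sum = 0.0703125. Satisfied.


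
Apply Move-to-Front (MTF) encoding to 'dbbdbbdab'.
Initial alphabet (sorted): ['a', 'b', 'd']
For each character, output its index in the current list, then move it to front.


MTF encoding:
'd': index 2 in ['a', 'b', 'd'] -> ['d', 'a', 'b']
'b': index 2 in ['d', 'a', 'b'] -> ['b', 'd', 'a']
'b': index 0 in ['b', 'd', 'a'] -> ['b', 'd', 'a']
'd': index 1 in ['b', 'd', 'a'] -> ['d', 'b', 'a']
'b': index 1 in ['d', 'b', 'a'] -> ['b', 'd', 'a']
'b': index 0 in ['b', 'd', 'a'] -> ['b', 'd', 'a']
'd': index 1 in ['b', 'd', 'a'] -> ['d', 'b', 'a']
'a': index 2 in ['d', 'b', 'a'] -> ['a', 'd', 'b']
'b': index 2 in ['a', 'd', 'b'] -> ['b', 'a', 'd']


Output: [2, 2, 0, 1, 1, 0, 1, 2, 2]


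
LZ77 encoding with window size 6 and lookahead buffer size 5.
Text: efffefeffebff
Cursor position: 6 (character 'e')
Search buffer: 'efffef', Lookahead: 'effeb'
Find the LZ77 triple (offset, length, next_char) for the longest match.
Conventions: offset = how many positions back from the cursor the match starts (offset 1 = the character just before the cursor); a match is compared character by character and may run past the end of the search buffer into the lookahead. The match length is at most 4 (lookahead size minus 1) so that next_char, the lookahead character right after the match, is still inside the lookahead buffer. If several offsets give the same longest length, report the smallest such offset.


Try each offset into the search buffer:
  offset=1 (pos 5, char 'f'): match length 0
  offset=2 (pos 4, char 'e'): match length 2
  offset=3 (pos 3, char 'f'): match length 0
  offset=4 (pos 2, char 'f'): match length 0
  offset=5 (pos 1, char 'f'): match length 0
  offset=6 (pos 0, char 'e'): match length 3
Longest match has length 3 at offset 6.
next_char = character at position 6 + 3 = 9 -> 'e'

Best match: offset=6, length=3 (matching 'eff' starting at position 0)
LZ77 triple: (6, 3, 'e')


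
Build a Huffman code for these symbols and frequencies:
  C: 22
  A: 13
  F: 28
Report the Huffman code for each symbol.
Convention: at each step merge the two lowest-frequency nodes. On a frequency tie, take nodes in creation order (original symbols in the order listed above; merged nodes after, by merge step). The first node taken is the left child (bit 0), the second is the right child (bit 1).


Huffman tree construction:
Step 1: Merge A(13) + C(22) = 35
Step 2: Merge F(28) + (A+C)(35) = 63
Read each symbol's code off the tree from the root (left child = 0, right child = 1).

Codes:
  C: 11 (length 2)
  A: 10 (length 2)
  F: 0 (length 1)
Average code length: 98/63 = 1.5556 bits/symbol


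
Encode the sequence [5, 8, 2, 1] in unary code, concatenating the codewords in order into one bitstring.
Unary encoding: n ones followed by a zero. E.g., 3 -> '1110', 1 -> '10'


Encode each number as n ones followed by a terminating 0:
  5 -> 111110 (6 bits)
  8 -> 111111110 (9 bits)
  2 -> 110 (3 bits)
  1 -> 10 (2 bits)
Total length = 6 + 9 + 3 + 2 = 20 bits.

Unary([5, 8, 2, 1]) = 11111011111111011010 (20 bits)


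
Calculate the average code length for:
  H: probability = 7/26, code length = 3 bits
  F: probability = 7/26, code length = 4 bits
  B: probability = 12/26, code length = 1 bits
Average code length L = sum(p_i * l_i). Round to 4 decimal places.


Weighted contributions p_i * l_i:
  H: (7/26) * 3 = 21/26
  F: (7/26) * 4 = 28/26
  B: (12/26) * 1 = 12/26
Sum = (21 + 28 + 12)/26 = 61/26

L = 61/26 = 2.3462 bits/symbol


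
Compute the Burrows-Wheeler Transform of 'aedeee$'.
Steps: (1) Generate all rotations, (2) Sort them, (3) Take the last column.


Rotations (sorted):
  0: $aedeee -> last char: e
  1: aedeee$ -> last char: $
  2: deee$ae -> last char: e
  3: e$aedee -> last char: e
  4: edeee$a -> last char: a
  5: ee$aede -> last char: e
  6: eee$aed -> last char: d


BWT = e$eeaed


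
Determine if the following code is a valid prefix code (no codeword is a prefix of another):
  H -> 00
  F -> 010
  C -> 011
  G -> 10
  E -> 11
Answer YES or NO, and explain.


Checking each pair (does one codeword prefix another?):
  H='00' vs F='010': no prefix
  H='00' vs C='011': no prefix
  H='00' vs G='10': no prefix
  H='00' vs E='11': no prefix
  F='010' vs H='00': no prefix
  F='010' vs C='011': no prefix
  F='010' vs G='10': no prefix
  F='010' vs E='11': no prefix
  C='011' vs H='00': no prefix
  C='011' vs F='010': no prefix
  C='011' vs G='10': no prefix
  C='011' vs E='11': no prefix
  G='10' vs H='00': no prefix
  G='10' vs F='010': no prefix
  G='10' vs C='011': no prefix
  G='10' vs E='11': no prefix
  E='11' vs H='00': no prefix
  E='11' vs F='010': no prefix
  E='11' vs C='011': no prefix
  E='11' vs G='10': no prefix
No violation found over all pairs.

YES -- this is a valid prefix code. No codeword is a prefix of any other codeword.


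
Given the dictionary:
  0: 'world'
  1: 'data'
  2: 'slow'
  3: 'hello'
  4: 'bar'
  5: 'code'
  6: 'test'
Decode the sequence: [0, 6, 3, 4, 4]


Look up each index in the dictionary:
  0 -> 'world'
  6 -> 'test'
  3 -> 'hello'
  4 -> 'bar'
  4 -> 'bar'

Decoded: "world test hello bar bar"


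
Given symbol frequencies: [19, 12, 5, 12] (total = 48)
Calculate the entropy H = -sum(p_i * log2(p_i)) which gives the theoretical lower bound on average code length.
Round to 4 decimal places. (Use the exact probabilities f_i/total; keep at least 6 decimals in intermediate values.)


Per-symbol terms -p_i * log2(p_i) with p_i = f_i/48:
  p = 19/48 = 0.395833: log2(p) = -1.337035, -p*log2(p) = 0.529243
  p = 12/48 = 0.250000: log2(p) = -2.000000, -p*log2(p) = 0.500000
  p = 5/48 = 0.104167: log2(p) = -3.263034, -p*log2(p) = 0.339899
  p = 12/48 = 0.250000: log2(p) = -2.000000, -p*log2(p) = 0.500000
H = 0.529243 + 0.500000 + 0.339899 + 0.500000 = 1.869142

H = 1.8691 bits/symbol


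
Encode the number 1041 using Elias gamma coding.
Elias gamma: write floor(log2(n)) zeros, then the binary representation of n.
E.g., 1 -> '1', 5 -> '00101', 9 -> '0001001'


num_bits = floor(log2(1041)) + 1 = 11
leading_zeros = num_bits - 1 = 10
binary(1041) = 10000010001

Elias gamma(1041) = '0000000000' + '10000010001' = 000000000010000010001 (21 bits)


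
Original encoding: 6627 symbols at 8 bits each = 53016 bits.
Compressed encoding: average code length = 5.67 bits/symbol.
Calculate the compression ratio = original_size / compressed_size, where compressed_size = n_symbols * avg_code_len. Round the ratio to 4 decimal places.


original_size = n_symbols * orig_bits = 6627 * 8 = 53016 bits
compressed_size = n_symbols * avg_code_len = 6627 * 5.67 = 37575.09 bits
ratio = original_size / compressed_size = 53016 / 37575.09 = 1.4109

Compression ratio = 1.4109
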